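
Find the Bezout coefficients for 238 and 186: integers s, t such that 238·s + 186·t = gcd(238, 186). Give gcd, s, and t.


Euclidean algorithm on (238, 186) — divide until remainder is 0:
  238 = 1 · 186 + 52
  186 = 3 · 52 + 30
  52 = 1 · 30 + 22
  30 = 1 · 22 + 8
  22 = 2 · 8 + 6
  8 = 1 · 6 + 2
  6 = 3 · 2 + 0
gcd(238, 186) = 2.
Track Bezout coefficients alongside the remainders: start with r₀ = 238 = a·1 + b·0 (s = 1, t = 0) and r₁ = 186 = a·0 + b·1 (s = 0, t = 1); each new remainder r_{k+1} = r_{k-1} − q_k·r_k inherits s_{k+1} = s_{k-1} − q_k·s_k, t_{k+1} = t_{k-1} − q_k·t_k, so r_k = a·s_k + b·t_k at every step:
  q = 1: r = 52, s = 1 − 1·0 = 1, t = 0 − 1·1 = -1  (check: 238·1 + 186·(-1) = 52)
  q = 3: r = 30, s = 0 − 3·1 = -3, t = 1 − 3·(-1) = 4  (check: 238·(-3) + 186·4 = 30)
  q = 1: r = 22, s = 1 − 1·(-3) = 4, t = -1 − 1·4 = -5  (check: 238·4 + 186·(-5) = 22)
  q = 1: r = 8, s = -3 − 1·4 = -7, t = 4 − 1·(-5) = 9  (check: 238·(-7) + 186·9 = 8)
  q = 2: r = 6, s = 4 − 2·(-7) = 18, t = -5 − 2·9 = -23  (check: 238·18 + 186·(-23) = 6)
  q = 1: r = 2, s = -7 − 1·18 = -25, t = 9 − 1·(-23) = 32  (check: 238·(-25) + 186·32 = 2)
The row with r = 2 (the gcd) gives the Bezout coefficients s = -25, t = 32.
Result: 238 · (-25) + 186 · (32) = 2.

gcd(238, 186) = 2; s = -25, t = 32 (check: 238·(-25) + 186·32 = 2).


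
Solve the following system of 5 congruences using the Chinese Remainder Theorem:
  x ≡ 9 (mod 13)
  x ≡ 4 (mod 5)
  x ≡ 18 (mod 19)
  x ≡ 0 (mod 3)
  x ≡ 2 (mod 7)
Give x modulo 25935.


Product of moduli M = 13 · 5 · 19 · 3 · 7 = 25935.
Merge one congruence at a time:
  Start: x ≡ 9 (mod 13).
  Combine with x ≡ 4 (mod 5); new modulus lcm = 65.
    Write x = 9 + 13·t and substitute into x ≡ 4 (mod 5): 13·t ≡ 4 − 9 = -5 (mod 5).
    Reduce coefficients mod 5: 3·t ≡ 0 (mod 5).
    The inverse of 3 mod 5 is 2 (since 3·2 = 6 = 1·5 + 1), so t ≡ 2·0 = 0 ≡ 0 (mod 5).
    Then x = 9 + 13·0 = 9, valid modulo lcm(13, 5) = 65: x ≡ 9 (mod 65).
  Combine with x ≡ 18 (mod 19); new modulus lcm = 1235.
    Write x = 9 + 65·t and substitute into x ≡ 18 (mod 19): 65·t ≡ 18 − 9 = 9 (mod 19).
    Reduce coefficients mod 19: 8·t ≡ 9 (mod 19).
    The inverse of 8 mod 19 is 12 (since 8·12 = 96 = 5·19 + 1), so t ≡ 12·9 = 108 ≡ 13 (mod 19).
    Then x = 9 + 65·13 = 854, valid modulo lcm(65, 19) = 1235: x ≡ 854 (mod 1235).
  Combine with x ≡ 0 (mod 3); new modulus lcm = 3705.
    Write x = 854 + 1235·t and substitute into x ≡ 0 (mod 3): 1235·t ≡ 0 − 854 = -854 (mod 3).
    Reduce coefficients mod 3: 2·t ≡ 1 (mod 3).
    The inverse of 2 mod 3 is 2 (since 2·2 = 4 = 1·3 + 1), so t ≡ 2·1 = 2 ≡ 2 (mod 3).
    Then x = 854 + 1235·2 = 3324, valid modulo lcm(1235, 3) = 3705: x ≡ 3324 (mod 3705).
  Combine with x ≡ 2 (mod 7); new modulus lcm = 25935.
    Write x = 3324 + 3705·t and substitute into x ≡ 2 (mod 7): 3705·t ≡ 2 − 3324 = -3322 (mod 7).
    Reduce coefficients mod 7: 2·t ≡ 3 (mod 7).
    The inverse of 2 mod 7 is 4 (since 2·4 = 8 = 1·7 + 1), so t ≡ 4·3 = 12 ≡ 5 (mod 7).
    Then x = 3324 + 3705·5 = 21849, valid modulo lcm(3705, 7) = 25935: x ≡ 21849 (mod 25935).
Verify against each original: 21849 mod 13 = 9, 21849 mod 5 = 4, 21849 mod 19 = 18, 21849 mod 3 = 0, 21849 mod 7 = 2.

x ≡ 21849 (mod 25935).


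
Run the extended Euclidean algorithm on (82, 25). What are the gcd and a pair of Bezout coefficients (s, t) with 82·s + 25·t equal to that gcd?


Euclidean algorithm on (82, 25) — divide until remainder is 0:
  82 = 3 · 25 + 7
  25 = 3 · 7 + 4
  7 = 1 · 4 + 3
  4 = 1 · 3 + 1
  3 = 3 · 1 + 0
gcd(82, 25) = 1.
Track Bezout coefficients alongside the remainders: start with r₀ = 82 = a·1 + b·0 (s = 1, t = 0) and r₁ = 25 = a·0 + b·1 (s = 0, t = 1); each new remainder r_{k+1} = r_{k-1} − q_k·r_k inherits s_{k+1} = s_{k-1} − q_k·s_k, t_{k+1} = t_{k-1} − q_k·t_k, so r_k = a·s_k + b·t_k at every step:
  q = 3: r = 7, s = 1 − 3·0 = 1, t = 0 − 3·1 = -3  (check: 82·1 + 25·(-3) = 7)
  q = 3: r = 4, s = 0 − 3·1 = -3, t = 1 − 3·(-3) = 10  (check: 82·(-3) + 25·10 = 4)
  q = 1: r = 3, s = 1 − 1·(-3) = 4, t = -3 − 1·10 = -13  (check: 82·4 + 25·(-13) = 3)
  q = 1: r = 1, s = -3 − 1·4 = -7, t = 10 − 1·(-13) = 23  (check: 82·(-7) + 25·23 = 1)
The row with r = 1 (the gcd) gives the Bezout coefficients s = -7, t = 23.
Result: 82 · (-7) + 25 · (23) = 1.

gcd(82, 25) = 1; s = -7, t = 23 (check: 82·(-7) + 25·23 = 1).


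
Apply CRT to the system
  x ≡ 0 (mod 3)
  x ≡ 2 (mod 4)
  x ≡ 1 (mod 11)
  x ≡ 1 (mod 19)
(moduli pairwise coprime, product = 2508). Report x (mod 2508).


Product of moduli M = 3 · 4 · 11 · 19 = 2508.
Merge one congruence at a time:
  Start: x ≡ 0 (mod 3).
  Combine with x ≡ 2 (mod 4); new modulus lcm = 12.
    Write x = 0 + 3·t and substitute into x ≡ 2 (mod 4): 3·t ≡ 2 − 0 = 2 (mod 4).
    The inverse of 3 mod 4 is 3 (since 3·3 = 9 = 2·4 + 1), so t ≡ 3·2 = 6 ≡ 2 (mod 4).
    Then x = 0 + 3·2 = 6, valid modulo lcm(3, 4) = 12: x ≡ 6 (mod 12).
  Combine with x ≡ 1 (mod 11); new modulus lcm = 132.
    Write x = 6 + 12·t and substitute into x ≡ 1 (mod 11): 12·t ≡ 1 − 6 = -5 (mod 11).
    Reduce coefficients mod 11: 1·t ≡ 6 (mod 11).
    So t ≡ 6 (mod 11).
    Then x = 6 + 12·6 = 78, valid modulo lcm(12, 11) = 132: x ≡ 78 (mod 132).
  Combine with x ≡ 1 (mod 19); new modulus lcm = 2508.
    Write x = 78 + 132·t and substitute into x ≡ 1 (mod 19): 132·t ≡ 1 − 78 = -77 (mod 19).
    Reduce coefficients mod 19: 18·t ≡ 18 (mod 19).
    The inverse of 18 mod 19 is 18 (since 18·18 = 324 = 17·19 + 1), so t ≡ 18·18 = 324 ≡ 1 (mod 19).
    Then x = 78 + 132·1 = 210, valid modulo lcm(132, 19) = 2508: x ≡ 210 (mod 2508).
Verify against each original: 210 mod 3 = 0, 210 mod 4 = 2, 210 mod 11 = 1, 210 mod 19 = 1.

x ≡ 210 (mod 2508).


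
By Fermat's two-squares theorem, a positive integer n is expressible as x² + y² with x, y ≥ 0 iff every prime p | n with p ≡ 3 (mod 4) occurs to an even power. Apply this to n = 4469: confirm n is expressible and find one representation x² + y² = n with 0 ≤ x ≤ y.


Step 1: Factor n = 4469 = 41 · 109.
Step 2: Check the mod-4 condition on each prime factor: 41 ≡ 1 (mod 4), exponent 1; 109 ≡ 1 (mod 4), exponent 1.
All primes ≡ 3 (mod 4) appear to even exponent (or don't appear), so by the two-squares theorem n IS expressible as a sum of two squares.
Step 3: Build a representation. Here n = 41 · 109 is a product of primes ≡ 1 (mod 4). Each prime p ≡ 1 (mod 4) is itself a sum of two squares; find a² by testing p − a² for a perfect square:
  41: 41 − 1² = 40, 41 − 2² = 37, 41 − 3² = 32, 41 − 4² = 25 = 5² ⇒ 41 = 4² + 5².
  109: 109 − 1² = 108, 109 − 2² = 105, 109 − 3² = 100 = 10² ⇒ 109 = 3² + 10².
  Combine using the Brahmagupta–Fibonacci identity (a² + b²)(c² + d²) = (ac − bd)² + (ad + bc)² = (ac + bd)² + (ad − bc)²:
  41 · 109 = 4469: from (4² + 5²)(3² + 10²), take (4·3 − 5·10, 4·10 + 5·3) = (12 − 50, 40 + 15) = (-38, 55); dropping signs (only squares matter) gives (38, 55); check 38² + 55² = 1444 + 3025 = 4469 ✓.
Step 4: Order so x ≤ y and verify: 38² + 55² = 1444 + 3025 = 4469 = n. ✓

n = 4469 = 38² + 55² (one valid representation with x ≤ y).


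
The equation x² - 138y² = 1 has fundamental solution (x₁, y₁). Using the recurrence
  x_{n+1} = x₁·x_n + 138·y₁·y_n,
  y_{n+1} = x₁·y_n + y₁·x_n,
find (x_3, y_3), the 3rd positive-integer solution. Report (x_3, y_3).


Step 1: Find the fundamental solution (x₁, y₁) of x² - 138y² = 1.
  Expand √138 as a continued fraction. a₀ = ⌊√138⌋ = 11; iterate m_{k+1} = d_k·a_k − m_k, d_{k+1} = (138 − m_{k+1}²)/d_k, a_{k+1} = ⌊(a₀ + m_{k+1})/d_{k+1}⌋ (starting m₀ = 0, d₀ = 1), with convergents p_k = a_k·p_{k-1} + p_{k-2}, q_k = a_k·q_{k-1} + q_{k-2} (p₋₁ = 1, q₋₁ = 0):
  k = 0: a₀ = 11; p₀/q₀ = 11/1; p₀² − 138·q₀² = 121 − 138 = -17.
  k = 1: m = 11, d = 17, a = ⌊(11 + 11)/17⌋ = 1; p/q = (1·11 + 1)/(1·1 + 0) = 12/1; p² − 138·q² = 144 − 138 = 6.
  k = 2: m = 6, d = 6, a = ⌊(11 + 6)/6⌋ = 2; p/q = (2·12 + 11)/(2·1 + 1) = 35/3; p² − 138·q² = 1225 − 1242 = -17.
  k = 3: m = 6, d = 17, a = ⌊(11 + 6)/17⌋ = 1; p/q = (1·35 + 12)/(1·3 + 1) = 47/4; p² − 138·q² = 2209 − 2208 = 1.
  The first convergent with p² − 138·q² = 1 gives the fundamental solution (x₁, y₁) = (47, 4).
Step 2: Apply the recurrence (x_{n+1}, y_{n+1}) = (x₁x_n + 138y₁y_n, x₁y_n + y₁x_n) repeatedly.
  From (x_1, y_1) = (47, 4): x_2 = 47·47 + 138·4·4 = 4417; y_2 = 47·4 + 4·47 = 376.
  From (x_2, y_2) = (4417, 376): x_3 = 47·4417 + 138·4·376 = 415151; y_3 = 47·376 + 4·4417 = 35340.
Step 3: Verify x_3² - 138·y_3² = 172350352801 - 172350352800 = 1 (should be 1). ✓

(x_1, y_1) = (47, 4); (x_3, y_3) = (415151, 35340).


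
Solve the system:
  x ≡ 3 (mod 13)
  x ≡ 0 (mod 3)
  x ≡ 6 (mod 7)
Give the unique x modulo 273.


Moduli 13, 3, 7 are pairwise coprime; by CRT there is a unique solution modulo M = 13 · 3 · 7 = 273.
Solve pairwise, accumulating the modulus:
  Start with x ≡ 3 (mod 13).
  Combine with x ≡ 0 (mod 3): since gcd(13, 3) = 1, we get a unique residue mod 39.
    Write x = 3 + 13·t and substitute into x ≡ 0 (mod 3): 13·t ≡ 0 − 3 = -3 (mod 3).
    Reduce coefficients mod 3: 1·t ≡ 0 (mod 3).
    So t ≡ 0 (mod 3).
    Then x = 3 + 13·0 = 3, valid modulo lcm(13, 3) = 39: x ≡ 3 (mod 39).
  Combine with x ≡ 6 (mod 7): since gcd(39, 7) = 1, we get a unique residue mod 273.
    Write x = 3 + 39·t and substitute into x ≡ 6 (mod 7): 39·t ≡ 6 − 3 = 3 (mod 7).
    Reduce coefficients mod 7: 4·t ≡ 3 (mod 7).
    The inverse of 4 mod 7 is 2 (since 4·2 = 8 = 1·7 + 1), so t ≡ 2·3 = 6 ≡ 6 (mod 7).
    Then x = 3 + 39·6 = 237, valid modulo lcm(39, 7) = 273: x ≡ 237 (mod 273).
Verify: 237 mod 13 = 3 ✓, 237 mod 3 = 0 ✓, 237 mod 7 = 6 ✓.

x ≡ 237 (mod 273).


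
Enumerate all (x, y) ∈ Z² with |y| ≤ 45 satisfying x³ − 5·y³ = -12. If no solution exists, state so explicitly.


The equation is x³ - 5y³ = -12. For fixed y, x³ = 5·y³ − 12, so a solution requires the RHS to be a perfect cube.
Strategy: iterate y from -45 to 45, compute RHS = 5·y³ − 12, and check whether it is a (positive or negative) perfect cube.
Check small values of y:
  y = 0: RHS = -12 is not a perfect cube.
  y = 1: RHS = -7 is not a perfect cube.
  y = -1: RHS = -17 is not a perfect cube.
  y = 2: RHS = 28 is not a perfect cube.
  y = -2: RHS = -52 is not a perfect cube.
  y = 3: RHS = 123 is not a perfect cube.
  y = -3: RHS = -147 is not a perfect cube.
Continuing the search up to |y| = 45 finds no solutions either.
No (x, y) in the scanned range satisfies the equation.

No integer solutions with |y| ≤ 45.


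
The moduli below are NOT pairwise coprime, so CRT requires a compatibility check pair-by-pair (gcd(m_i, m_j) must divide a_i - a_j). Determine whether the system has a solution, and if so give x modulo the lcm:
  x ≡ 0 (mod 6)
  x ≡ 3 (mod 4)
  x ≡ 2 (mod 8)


Moduli 6, 4, 8 are not pairwise coprime, so CRT works modulo lcm(m_i) when all pairwise compatibility conditions hold.
Pairwise compatibility: gcd(m_i, m_j) must divide a_i - a_j for every pair.
Merge one congruence at a time:
  Start: x ≡ 0 (mod 6).
  Combine with x ≡ 3 (mod 4): gcd(6, 4) = 2, and 3 - 0 = 3 is NOT divisible by 2.
    ⇒ system is inconsistent (no integer solution).

No solution (the system is inconsistent).


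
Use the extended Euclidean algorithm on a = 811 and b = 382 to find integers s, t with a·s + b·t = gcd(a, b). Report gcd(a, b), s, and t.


Euclidean algorithm on (811, 382) — divide until remainder is 0:
  811 = 2 · 382 + 47
  382 = 8 · 47 + 6
  47 = 7 · 6 + 5
  6 = 1 · 5 + 1
  5 = 5 · 1 + 0
gcd(811, 382) = 1.
Track Bezout coefficients alongside the remainders: start with r₀ = 811 = a·1 + b·0 (s = 1, t = 0) and r₁ = 382 = a·0 + b·1 (s = 0, t = 1); each new remainder r_{k+1} = r_{k-1} − q_k·r_k inherits s_{k+1} = s_{k-1} − q_k·s_k, t_{k+1} = t_{k-1} − q_k·t_k, so r_k = a·s_k + b·t_k at every step:
  q = 2: r = 47, s = 1 − 2·0 = 1, t = 0 − 2·1 = -2  (check: 811·1 + 382·(-2) = 47)
  q = 8: r = 6, s = 0 − 8·1 = -8, t = 1 − 8·(-2) = 17  (check: 811·(-8) + 382·17 = 6)
  q = 7: r = 5, s = 1 − 7·(-8) = 57, t = -2 − 7·17 = -121  (check: 811·57 + 382·(-121) = 5)
  q = 1: r = 1, s = -8 − 1·57 = -65, t = 17 − 1·(-121) = 138  (check: 811·(-65) + 382·138 = 1)
The row with r = 1 (the gcd) gives the Bezout coefficients s = -65, t = 138.
Result: 811 · (-65) + 382 · (138) = 1.

gcd(811, 382) = 1; s = -65, t = 138 (check: 811·(-65) + 382·138 = 1).


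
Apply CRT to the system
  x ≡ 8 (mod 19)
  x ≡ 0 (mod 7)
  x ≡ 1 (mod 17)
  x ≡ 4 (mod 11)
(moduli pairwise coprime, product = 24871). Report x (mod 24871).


Product of moduli M = 19 · 7 · 17 · 11 = 24871.
Merge one congruence at a time:
  Start: x ≡ 8 (mod 19).
  Combine with x ≡ 0 (mod 7); new modulus lcm = 133.
    Write x = 8 + 19·t and substitute into x ≡ 0 (mod 7): 19·t ≡ 0 − 8 = -8 (mod 7).
    Reduce coefficients mod 7: 5·t ≡ 6 (mod 7).
    The inverse of 5 mod 7 is 3 (since 5·3 = 15 = 2·7 + 1), so t ≡ 3·6 = 18 ≡ 4 (mod 7).
    Then x = 8 + 19·4 = 84, valid modulo lcm(19, 7) = 133: x ≡ 84 (mod 133).
  Combine with x ≡ 1 (mod 17); new modulus lcm = 2261.
    Write x = 84 + 133·t and substitute into x ≡ 1 (mod 17): 133·t ≡ 1 − 84 = -83 (mod 17).
    Reduce coefficients mod 17: 14·t ≡ 2 (mod 17).
    The inverse of 14 mod 17 is 11 (since 14·11 = 154 = 9·17 + 1), so t ≡ 11·2 = 22 ≡ 5 (mod 17).
    Then x = 84 + 133·5 = 749, valid modulo lcm(133, 17) = 2261: x ≡ 749 (mod 2261).
  Combine with x ≡ 4 (mod 11); new modulus lcm = 24871.
    Write x = 749 + 2261·t and substitute into x ≡ 4 (mod 11): 2261·t ≡ 4 − 749 = -745 (mod 11).
    Reduce coefficients mod 11: 6·t ≡ 3 (mod 11).
    The inverse of 6 mod 11 is 2 (since 6·2 = 12 = 1·11 + 1), so t ≡ 2·3 = 6 ≡ 6 (mod 11).
    Then x = 749 + 2261·6 = 14315, valid modulo lcm(2261, 11) = 24871: x ≡ 14315 (mod 24871).
Verify against each original: 14315 mod 19 = 8, 14315 mod 7 = 0, 14315 mod 17 = 1, 14315 mod 11 = 4.

x ≡ 14315 (mod 24871).


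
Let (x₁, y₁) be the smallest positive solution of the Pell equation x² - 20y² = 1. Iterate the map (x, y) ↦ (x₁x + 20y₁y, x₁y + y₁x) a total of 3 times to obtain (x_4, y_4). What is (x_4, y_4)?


Step 1: Find the fundamental solution (x₁, y₁) of x² - 20y² = 1.
  Expand √20 as a continued fraction. a₀ = ⌊√20⌋ = 4; iterate m_{k+1} = d_k·a_k − m_k, d_{k+1} = (20 − m_{k+1}²)/d_k, a_{k+1} = ⌊(a₀ + m_{k+1})/d_{k+1}⌋ (starting m₀ = 0, d₀ = 1), with convergents p_k = a_k·p_{k-1} + p_{k-2}, q_k = a_k·q_{k-1} + q_{k-2} (p₋₁ = 1, q₋₁ = 0):
  k = 0: a₀ = 4; p₀/q₀ = 4/1; p₀² − 20·q₀² = 16 − 20 = -4.
  k = 1: m = 4, d = 4, a = ⌊(4 + 4)/4⌋ = 2; p/q = (2·4 + 1)/(2·1 + 0) = 9/2; p² − 20·q² = 81 − 80 = 1.
  The first convergent with p² − 20·q² = 1 gives the fundamental solution (x₁, y₁) = (9, 2).
Step 2: Apply the recurrence (x_{n+1}, y_{n+1}) = (x₁x_n + 20y₁y_n, x₁y_n + y₁x_n) repeatedly.
  From (x_1, y_1) = (9, 2): x_2 = 9·9 + 20·2·2 = 161; y_2 = 9·2 + 2·9 = 36.
  From (x_2, y_2) = (161, 36): x_3 = 9·161 + 20·2·36 = 2889; y_3 = 9·36 + 2·161 = 646.
  From (x_3, y_3) = (2889, 646): x_4 = 9·2889 + 20·2·646 = 51841; y_4 = 9·646 + 2·2889 = 11592.
Step 3: Verify x_4² - 20·y_4² = 2687489281 - 2687489280 = 1 (should be 1). ✓

(x_1, y_1) = (9, 2); (x_4, y_4) = (51841, 11592).


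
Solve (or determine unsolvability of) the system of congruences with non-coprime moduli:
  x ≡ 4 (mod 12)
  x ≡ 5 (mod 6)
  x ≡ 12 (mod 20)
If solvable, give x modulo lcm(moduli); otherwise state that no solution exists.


Moduli 12, 6, 20 are not pairwise coprime, so CRT works modulo lcm(m_i) when all pairwise compatibility conditions hold.
Pairwise compatibility: gcd(m_i, m_j) must divide a_i - a_j for every pair.
Merge one congruence at a time:
  Start: x ≡ 4 (mod 12).
  Combine with x ≡ 5 (mod 6): gcd(12, 6) = 6, and 5 - 4 = 1 is NOT divisible by 6.
    ⇒ system is inconsistent (no integer solution).

No solution (the system is inconsistent).


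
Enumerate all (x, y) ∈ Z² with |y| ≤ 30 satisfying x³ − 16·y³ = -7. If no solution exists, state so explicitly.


The equation is x³ - 16y³ = -7. For fixed y, x³ = 16·y³ − 7, so a solution requires the RHS to be a perfect cube.
Strategy: iterate y from -30 to 30, compute RHS = 16·y³ − 7, and check whether it is a (positive or negative) perfect cube.
Check small values of y:
  y = 0: RHS = -7 is not a perfect cube.
  y = 1: RHS = 9 is not a perfect cube.
  y = -1: RHS = -23 is not a perfect cube.
  y = 2: RHS = 121 is not a perfect cube.
  y = -2: RHS = -135 is not a perfect cube.
  y = 3: RHS = 425 is not a perfect cube.
  y = -3: RHS = -439 is not a perfect cube.
Continuing the search up to |y| = 30 finds no solutions either.
No (x, y) in the scanned range satisfies the equation.

No integer solutions with |y| ≤ 30.


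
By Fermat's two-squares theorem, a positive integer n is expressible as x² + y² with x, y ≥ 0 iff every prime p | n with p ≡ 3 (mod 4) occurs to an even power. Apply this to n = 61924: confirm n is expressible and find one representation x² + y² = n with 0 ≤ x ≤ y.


Step 1: Factor n = 61924 = 2^2 · 113 · 137.
Step 2: Check the mod-4 condition on each prime factor: 2 = 2 (special); 113 ≡ 1 (mod 4), exponent 1; 137 ≡ 1 (mod 4), exponent 1.
All primes ≡ 3 (mod 4) appear to even exponent (or don't appear), so by the two-squares theorem n IS expressible as a sum of two squares.
Step 3: Build a representation. Group n = k² · m with k = 2 and m = 113 · 137 = 15481 (a product of primes ≡ 1 (mod 4)); a representation of m scales to one of n via (k·x)² + (k·y)² = k²(x² + y²). Each prime p ≡ 1 (mod 4) is itself a sum of two squares; find a² by testing p − a² for a perfect square:
  113: 113 − 1² = 112, 113 − 2² = 109, 113 − 3² = 104, 113 − 4² = 97, 113 − 5² = 88, 113 − 6² = 77, 113 − 7² = 64 = 8² ⇒ 113 = 7² + 8².
  137: 137 − 1² = 136, 137 − 2² = 133, 137 − 3² = 128, 137 − 4² = 121 = 11² ⇒ 137 = 4² + 11².
  Combine using the Brahmagupta–Fibonacci identity (a² + b²)(c² + d²) = (ac − bd)² + (ad + bc)² = (ac + bd)² + (ad − bc)²:
  113 · 137 = 15481: from (7² + 8²)(4² + 11²), take (7·4 − 8·11, 7·11 + 8·4) = (28 − 88, 77 + 32) = (-60, 109); dropping signs (only squares matter) gives (60, 109); check 60² + 109² = 3600 + 11881 = 15481 ✓.
  Scale by k = 2: (2·60, 2·109) = (120, 218).
Step 4: Order so x ≤ y and verify: 120² + 218² = 14400 + 47524 = 61924 = n. ✓

n = 61924 = 120² + 218² (one valid representation with x ≤ y).


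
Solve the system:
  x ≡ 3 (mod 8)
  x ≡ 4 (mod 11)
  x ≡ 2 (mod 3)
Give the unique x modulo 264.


Moduli 8, 11, 3 are pairwise coprime; by CRT there is a unique solution modulo M = 8 · 11 · 3 = 264.
Solve pairwise, accumulating the modulus:
  Start with x ≡ 3 (mod 8).
  Combine with x ≡ 4 (mod 11): since gcd(8, 11) = 1, we get a unique residue mod 88.
    Write x = 3 + 8·t and substitute into x ≡ 4 (mod 11): 8·t ≡ 4 − 3 = 1 (mod 11).
    The inverse of 8 mod 11 is 7 (since 8·7 = 56 = 5·11 + 1), so t ≡ 7·1 = 7 ≡ 7 (mod 11).
    Then x = 3 + 8·7 = 59, valid modulo lcm(8, 11) = 88: x ≡ 59 (mod 88).
  Combine with x ≡ 2 (mod 3): since gcd(88, 3) = 1, we get a unique residue mod 264.
    Write x = 59 + 88·t and substitute into x ≡ 2 (mod 3): 88·t ≡ 2 − 59 = -57 (mod 3).
    Reduce coefficients mod 3: 1·t ≡ 0 (mod 3).
    So t ≡ 0 (mod 3).
    Then x = 59 + 88·0 = 59, valid modulo lcm(88, 3) = 264: x ≡ 59 (mod 264).
Verify: 59 mod 8 = 3 ✓, 59 mod 11 = 4 ✓, 59 mod 3 = 2 ✓.

x ≡ 59 (mod 264).


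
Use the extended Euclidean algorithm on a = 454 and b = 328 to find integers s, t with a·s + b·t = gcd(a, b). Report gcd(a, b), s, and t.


Euclidean algorithm on (454, 328) — divide until remainder is 0:
  454 = 1 · 328 + 126
  328 = 2 · 126 + 76
  126 = 1 · 76 + 50
  76 = 1 · 50 + 26
  50 = 1 · 26 + 24
  26 = 1 · 24 + 2
  24 = 12 · 2 + 0
gcd(454, 328) = 2.
Track Bezout coefficients alongside the remainders: start with r₀ = 454 = a·1 + b·0 (s = 1, t = 0) and r₁ = 328 = a·0 + b·1 (s = 0, t = 1); each new remainder r_{k+1} = r_{k-1} − q_k·r_k inherits s_{k+1} = s_{k-1} − q_k·s_k, t_{k+1} = t_{k-1} − q_k·t_k, so r_k = a·s_k + b·t_k at every step:
  q = 1: r = 126, s = 1 − 1·0 = 1, t = 0 − 1·1 = -1  (check: 454·1 + 328·(-1) = 126)
  q = 2: r = 76, s = 0 − 2·1 = -2, t = 1 − 2·(-1) = 3  (check: 454·(-2) + 328·3 = 76)
  q = 1: r = 50, s = 1 − 1·(-2) = 3, t = -1 − 1·3 = -4  (check: 454·3 + 328·(-4) = 50)
  q = 1: r = 26, s = -2 − 1·3 = -5, t = 3 − 1·(-4) = 7  (check: 454·(-5) + 328·7 = 26)
  q = 1: r = 24, s = 3 − 1·(-5) = 8, t = -4 − 1·7 = -11  (check: 454·8 + 328·(-11) = 24)
  q = 1: r = 2, s = -5 − 1·8 = -13, t = 7 − 1·(-11) = 18  (check: 454·(-13) + 328·18 = 2)
The row with r = 2 (the gcd) gives the Bezout coefficients s = -13, t = 18.
Result: 454 · (-13) + 328 · (18) = 2.

gcd(454, 328) = 2; s = -13, t = 18 (check: 454·(-13) + 328·18 = 2).


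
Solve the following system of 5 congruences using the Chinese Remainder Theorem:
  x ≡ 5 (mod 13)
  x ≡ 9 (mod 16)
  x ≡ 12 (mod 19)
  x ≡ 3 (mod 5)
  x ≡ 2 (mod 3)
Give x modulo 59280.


Product of moduli M = 13 · 16 · 19 · 5 · 3 = 59280.
Merge one congruence at a time:
  Start: x ≡ 5 (mod 13).
  Combine with x ≡ 9 (mod 16); new modulus lcm = 208.
    Write x = 5 + 13·t and substitute into x ≡ 9 (mod 16): 13·t ≡ 9 − 5 = 4 (mod 16).
    The inverse of 13 mod 16 is 5 (since 13·5 = 65 = 4·16 + 1), so t ≡ 5·4 = 20 ≡ 4 (mod 16).
    Then x = 5 + 13·4 = 57, valid modulo lcm(13, 16) = 208: x ≡ 57 (mod 208).
  Combine with x ≡ 12 (mod 19); new modulus lcm = 3952.
    Write x = 57 + 208·t and substitute into x ≡ 12 (mod 19): 208·t ≡ 12 − 57 = -45 (mod 19).
    Reduce coefficients mod 19: 18·t ≡ 12 (mod 19).
    The inverse of 18 mod 19 is 18 (since 18·18 = 324 = 17·19 + 1), so t ≡ 18·12 = 216 ≡ 7 (mod 19).
    Then x = 57 + 208·7 = 1513, valid modulo lcm(208, 19) = 3952: x ≡ 1513 (mod 3952).
  Combine with x ≡ 3 (mod 5); new modulus lcm = 19760.
    Write x = 1513 + 3952·t and substitute into x ≡ 3 (mod 5): 3952·t ≡ 3 − 1513 = -1510 (mod 5).
    Reduce coefficients mod 5: 2·t ≡ 0 (mod 5).
    The inverse of 2 mod 5 is 3 (since 2·3 = 6 = 1·5 + 1), so t ≡ 3·0 = 0 ≡ 0 (mod 5).
    Then x = 1513 + 3952·0 = 1513, valid modulo lcm(3952, 5) = 19760: x ≡ 1513 (mod 19760).
  Combine with x ≡ 2 (mod 3); new modulus lcm = 59280.
    Write x = 1513 + 19760·t and substitute into x ≡ 2 (mod 3): 19760·t ≡ 2 − 1513 = -1511 (mod 3).
    Reduce coefficients mod 3: 2·t ≡ 1 (mod 3).
    The inverse of 2 mod 3 is 2 (since 2·2 = 4 = 1·3 + 1), so t ≡ 2·1 = 2 ≡ 2 (mod 3).
    Then x = 1513 + 19760·2 = 41033, valid modulo lcm(19760, 3) = 59280: x ≡ 41033 (mod 59280).
Verify against each original: 41033 mod 13 = 5, 41033 mod 16 = 9, 41033 mod 19 = 12, 41033 mod 5 = 3, 41033 mod 3 = 2.

x ≡ 41033 (mod 59280).


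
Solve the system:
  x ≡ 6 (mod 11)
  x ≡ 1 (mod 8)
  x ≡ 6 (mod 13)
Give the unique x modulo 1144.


Moduli 11, 8, 13 are pairwise coprime; by CRT there is a unique solution modulo M = 11 · 8 · 13 = 1144.
Solve pairwise, accumulating the modulus:
  Start with x ≡ 6 (mod 11).
  Combine with x ≡ 1 (mod 8): since gcd(11, 8) = 1, we get a unique residue mod 88.
    Write x = 6 + 11·t and substitute into x ≡ 1 (mod 8): 11·t ≡ 1 − 6 = -5 (mod 8).
    Reduce coefficients mod 8: 3·t ≡ 3 (mod 8).
    The inverse of 3 mod 8 is 3 (since 3·3 = 9 = 1·8 + 1), so t ≡ 3·3 = 9 ≡ 1 (mod 8).
    Then x = 6 + 11·1 = 17, valid modulo lcm(11, 8) = 88: x ≡ 17 (mod 88).
  Combine with x ≡ 6 (mod 13): since gcd(88, 13) = 1, we get a unique residue mod 1144.
    Write x = 17 + 88·t and substitute into x ≡ 6 (mod 13): 88·t ≡ 6 − 17 = -11 (mod 13).
    Reduce coefficients mod 13: 10·t ≡ 2 (mod 13).
    The inverse of 10 mod 13 is 4 (since 10·4 = 40 = 3·13 + 1), so t ≡ 4·2 = 8 ≡ 8 (mod 13).
    Then x = 17 + 88·8 = 721, valid modulo lcm(88, 13) = 1144: x ≡ 721 (mod 1144).
Verify: 721 mod 11 = 6 ✓, 721 mod 8 = 1 ✓, 721 mod 13 = 6 ✓.

x ≡ 721 (mod 1144).


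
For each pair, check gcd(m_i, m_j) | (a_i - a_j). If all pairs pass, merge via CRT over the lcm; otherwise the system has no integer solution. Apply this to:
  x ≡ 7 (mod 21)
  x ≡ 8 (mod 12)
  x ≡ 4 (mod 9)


Moduli 21, 12, 9 are not pairwise coprime, so CRT works modulo lcm(m_i) when all pairwise compatibility conditions hold.
Pairwise compatibility: gcd(m_i, m_j) must divide a_i - a_j for every pair.
Merge one congruence at a time:
  Start: x ≡ 7 (mod 21).
  Combine with x ≡ 8 (mod 12): gcd(21, 12) = 3, and 8 - 7 = 1 is NOT divisible by 3.
    ⇒ system is inconsistent (no integer solution).

No solution (the system is inconsistent).


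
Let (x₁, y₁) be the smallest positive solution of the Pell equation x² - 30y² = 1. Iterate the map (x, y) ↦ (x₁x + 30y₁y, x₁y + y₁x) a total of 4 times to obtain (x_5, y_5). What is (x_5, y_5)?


Step 1: Find the fundamental solution (x₁, y₁) of x² - 30y² = 1.
  Expand √30 as a continued fraction. a₀ = ⌊√30⌋ = 5; iterate m_{k+1} = d_k·a_k − m_k, d_{k+1} = (30 − m_{k+1}²)/d_k, a_{k+1} = ⌊(a₀ + m_{k+1})/d_{k+1}⌋ (starting m₀ = 0, d₀ = 1), with convergents p_k = a_k·p_{k-1} + p_{k-2}, q_k = a_k·q_{k-1} + q_{k-2} (p₋₁ = 1, q₋₁ = 0):
  k = 0: a₀ = 5; p₀/q₀ = 5/1; p₀² − 30·q₀² = 25 − 30 = -5.
  k = 1: m = 5, d = 5, a = ⌊(5 + 5)/5⌋ = 2; p/q = (2·5 + 1)/(2·1 + 0) = 11/2; p² − 30·q² = 121 − 120 = 1.
  The first convergent with p² − 30·q² = 1 gives the fundamental solution (x₁, y₁) = (11, 2).
Step 2: Apply the recurrence (x_{n+1}, y_{n+1}) = (x₁x_n + 30y₁y_n, x₁y_n + y₁x_n) repeatedly.
  From (x_1, y_1) = (11, 2): x_2 = 11·11 + 30·2·2 = 241; y_2 = 11·2 + 2·11 = 44.
  From (x_2, y_2) = (241, 44): x_3 = 11·241 + 30·2·44 = 5291; y_3 = 11·44 + 2·241 = 966.
  From (x_3, y_3) = (5291, 966): x_4 = 11·5291 + 30·2·966 = 116161; y_4 = 11·966 + 2·5291 = 21208.
  From (x_4, y_4) = (116161, 21208): x_5 = 11·116161 + 30·2·21208 = 2550251; y_5 = 11·21208 + 2·116161 = 465610.
Step 3: Verify x_5² - 30·y_5² = 6503780163001 - 6503780163000 = 1 (should be 1). ✓

(x_1, y_1) = (11, 2); (x_5, y_5) = (2550251, 465610).


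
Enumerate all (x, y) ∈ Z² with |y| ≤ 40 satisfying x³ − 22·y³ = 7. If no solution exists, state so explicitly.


The equation is x³ - 22y³ = 7. For fixed y, x³ = 22·y³ + 7, so a solution requires the RHS to be a perfect cube.
Strategy: iterate y from -40 to 40, compute RHS = 22·y³ + 7, and check whether it is a (positive or negative) perfect cube.
Check small values of y:
  y = 0: RHS = 7 is not a perfect cube.
  y = 1: RHS = 29 is not a perfect cube.
  y = -1: RHS = -15 is not a perfect cube.
  y = 2: RHS = 183 is not a perfect cube.
  y = -2: RHS = -169 is not a perfect cube.
  y = 3: RHS = 601 is not a perfect cube.
  y = -3: RHS = -587 is not a perfect cube.
Continuing the search up to |y| = 40 finds no solutions either.
No (x, y) in the scanned range satisfies the equation.

No integer solutions with |y| ≤ 40.


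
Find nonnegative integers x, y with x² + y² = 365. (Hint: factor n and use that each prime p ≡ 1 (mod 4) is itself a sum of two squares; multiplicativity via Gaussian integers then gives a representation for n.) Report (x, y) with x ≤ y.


Step 1: Factor n = 365 = 5 · 73.
Step 2: Check the mod-4 condition on each prime factor: 5 ≡ 1 (mod 4), exponent 1; 73 ≡ 1 (mod 4), exponent 1.
All primes ≡ 3 (mod 4) appear to even exponent (or don't appear), so by the two-squares theorem n IS expressible as a sum of two squares.
Step 3: Build a representation. Here n = 5 · 73 is a product of primes ≡ 1 (mod 4). Each prime p ≡ 1 (mod 4) is itself a sum of two squares; find a² by testing p − a² for a perfect square:
  5: 5 − 1² = 4 = 2² ⇒ 5 = 1² + 2².
  73: 73 − 1² = 72, 73 − 2² = 69, 73 − 3² = 64 = 8² ⇒ 73 = 3² + 8².
  Combine using the Brahmagupta–Fibonacci identity (a² + b²)(c² + d²) = (ac − bd)² + (ad + bc)² = (ac + bd)² + (ad − bc)²:
  5 · 73 = 365: from (1² + 2²)(3² + 8²), take (1·3 − 2·8, 1·8 + 2·3) = (3 − 16, 8 + 6) = (-13, 14); dropping signs (only squares matter) gives (13, 14); check 13² + 14² = 169 + 196 = 365 ✓.
Step 4: Order so x ≤ y and verify: 13² + 14² = 169 + 196 = 365 = n. ✓

n = 365 = 13² + 14² (one valid representation with x ≤ y).


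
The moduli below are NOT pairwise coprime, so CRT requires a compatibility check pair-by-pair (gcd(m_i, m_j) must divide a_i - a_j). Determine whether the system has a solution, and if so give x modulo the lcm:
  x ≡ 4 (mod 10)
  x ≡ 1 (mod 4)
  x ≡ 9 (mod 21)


Moduli 10, 4, 21 are not pairwise coprime, so CRT works modulo lcm(m_i) when all pairwise compatibility conditions hold.
Pairwise compatibility: gcd(m_i, m_j) must divide a_i - a_j for every pair.
Merge one congruence at a time:
  Start: x ≡ 4 (mod 10).
  Combine with x ≡ 1 (mod 4): gcd(10, 4) = 2, and 1 - 4 = -3 is NOT divisible by 2.
    ⇒ system is inconsistent (no integer solution).

No solution (the system is inconsistent).


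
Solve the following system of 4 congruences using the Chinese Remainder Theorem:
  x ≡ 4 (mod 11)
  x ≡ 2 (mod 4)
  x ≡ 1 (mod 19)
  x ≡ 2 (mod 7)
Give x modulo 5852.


Product of moduli M = 11 · 4 · 19 · 7 = 5852.
Merge one congruence at a time:
  Start: x ≡ 4 (mod 11).
  Combine with x ≡ 2 (mod 4); new modulus lcm = 44.
    Write x = 4 + 11·t and substitute into x ≡ 2 (mod 4): 11·t ≡ 2 − 4 = -2 (mod 4).
    Reduce coefficients mod 4: 3·t ≡ 2 (mod 4).
    The inverse of 3 mod 4 is 3 (since 3·3 = 9 = 2·4 + 1), so t ≡ 3·2 = 6 ≡ 2 (mod 4).
    Then x = 4 + 11·2 = 26, valid modulo lcm(11, 4) = 44: x ≡ 26 (mod 44).
  Combine with x ≡ 1 (mod 19); new modulus lcm = 836.
    Write x = 26 + 44·t and substitute into x ≡ 1 (mod 19): 44·t ≡ 1 − 26 = -25 (mod 19).
    Reduce coefficients mod 19: 6·t ≡ 13 (mod 19).
    The inverse of 6 mod 19 is 16 (since 6·16 = 96 = 5·19 + 1), so t ≡ 16·13 = 208 ≡ 18 (mod 19).
    Then x = 26 + 44·18 = 818, valid modulo lcm(44, 19) = 836: x ≡ 818 (mod 836).
  Combine with x ≡ 2 (mod 7); new modulus lcm = 5852.
    Write x = 818 + 836·t and substitute into x ≡ 2 (mod 7): 836·t ≡ 2 − 818 = -816 (mod 7).
    Reduce coefficients mod 7: 3·t ≡ 3 (mod 7).
    The inverse of 3 mod 7 is 5 (since 3·5 = 15 = 2·7 + 1), so t ≡ 5·3 = 15 ≡ 1 (mod 7).
    Then x = 818 + 836·1 = 1654, valid modulo lcm(836, 7) = 5852: x ≡ 1654 (mod 5852).
Verify against each original: 1654 mod 11 = 4, 1654 mod 4 = 2, 1654 mod 19 = 1, 1654 mod 7 = 2.

x ≡ 1654 (mod 5852).


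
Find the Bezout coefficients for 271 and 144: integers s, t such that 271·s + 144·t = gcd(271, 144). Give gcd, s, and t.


Euclidean algorithm on (271, 144) — divide until remainder is 0:
  271 = 1 · 144 + 127
  144 = 1 · 127 + 17
  127 = 7 · 17 + 8
  17 = 2 · 8 + 1
  8 = 8 · 1 + 0
gcd(271, 144) = 1.
Track Bezout coefficients alongside the remainders: start with r₀ = 271 = a·1 + b·0 (s = 1, t = 0) and r₁ = 144 = a·0 + b·1 (s = 0, t = 1); each new remainder r_{k+1} = r_{k-1} − q_k·r_k inherits s_{k+1} = s_{k-1} − q_k·s_k, t_{k+1} = t_{k-1} − q_k·t_k, so r_k = a·s_k + b·t_k at every step:
  q = 1: r = 127, s = 1 − 1·0 = 1, t = 0 − 1·1 = -1  (check: 271·1 + 144·(-1) = 127)
  q = 1: r = 17, s = 0 − 1·1 = -1, t = 1 − 1·(-1) = 2  (check: 271·(-1) + 144·2 = 17)
  q = 7: r = 8, s = 1 − 7·(-1) = 8, t = -1 − 7·2 = -15  (check: 271·8 + 144·(-15) = 8)
  q = 2: r = 1, s = -1 − 2·8 = -17, t = 2 − 2·(-15) = 32  (check: 271·(-17) + 144·32 = 1)
The row with r = 1 (the gcd) gives the Bezout coefficients s = -17, t = 32.
Result: 271 · (-17) + 144 · (32) = 1.

gcd(271, 144) = 1; s = -17, t = 32 (check: 271·(-17) + 144·32 = 1).


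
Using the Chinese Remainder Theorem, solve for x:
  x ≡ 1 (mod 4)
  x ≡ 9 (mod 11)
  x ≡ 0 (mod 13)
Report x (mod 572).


Moduli 4, 11, 13 are pairwise coprime; by CRT there is a unique solution modulo M = 4 · 11 · 13 = 572.
Solve pairwise, accumulating the modulus:
  Start with x ≡ 1 (mod 4).
  Combine with x ≡ 9 (mod 11): since gcd(4, 11) = 1, we get a unique residue mod 44.
    Write x = 1 + 4·t and substitute into x ≡ 9 (mod 11): 4·t ≡ 9 − 1 = 8 (mod 11).
    The inverse of 4 mod 11 is 3 (since 4·3 = 12 = 1·11 + 1), so t ≡ 3·8 = 24 ≡ 2 (mod 11).
    Then x = 1 + 4·2 = 9, valid modulo lcm(4, 11) = 44: x ≡ 9 (mod 44).
  Combine with x ≡ 0 (mod 13): since gcd(44, 13) = 1, we get a unique residue mod 572.
    Write x = 9 + 44·t and substitute into x ≡ 0 (mod 13): 44·t ≡ 0 − 9 = -9 (mod 13).
    Reduce coefficients mod 13: 5·t ≡ 4 (mod 13).
    The inverse of 5 mod 13 is 8 (since 5·8 = 40 = 3·13 + 1), so t ≡ 8·4 = 32 ≡ 6 (mod 13).
    Then x = 9 + 44·6 = 273, valid modulo lcm(44, 13) = 572: x ≡ 273 (mod 572).
Verify: 273 mod 4 = 1 ✓, 273 mod 11 = 9 ✓, 273 mod 13 = 0 ✓.

x ≡ 273 (mod 572).


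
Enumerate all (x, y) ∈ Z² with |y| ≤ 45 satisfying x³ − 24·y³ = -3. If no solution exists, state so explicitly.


The equation is x³ - 24y³ = -3. For fixed y, x³ = 24·y³ − 3, so a solution requires the RHS to be a perfect cube.
Strategy: iterate y from -45 to 45, compute RHS = 24·y³ − 3, and check whether it is a (positive or negative) perfect cube.
Check small values of y:
  y = 0: RHS = -3 is not a perfect cube.
  y = 1: RHS = 21 is not a perfect cube.
  y = -1: RHS = -27 = (-3)³ ⇒ x = -3 works.
  y = 2: RHS = 189 is not a perfect cube.
  y = -2: RHS = -195 is not a perfect cube.
  y = 3: RHS = 645 is not a perfect cube.
  y = -3: RHS = -651 is not a perfect cube.
Continuing the search up to |y| = 45 finds no further solutions beyond those listed.
Collected solutions: (-3, -1).

Solutions (with |y| ≤ 45): (-3, -1).


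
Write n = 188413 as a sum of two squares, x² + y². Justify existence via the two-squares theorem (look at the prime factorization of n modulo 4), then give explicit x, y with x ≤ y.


Step 1: Factor n = 188413 = 29 · 73 · 89.
Step 2: Check the mod-4 condition on each prime factor: 29 ≡ 1 (mod 4), exponent 1; 73 ≡ 1 (mod 4), exponent 1; 89 ≡ 1 (mod 4), exponent 1.
All primes ≡ 3 (mod 4) appear to even exponent (or don't appear), so by the two-squares theorem n IS expressible as a sum of two squares.
Step 3: Build a representation. Here n = 29 · 73 · 89 is a product of primes ≡ 1 (mod 4). Each prime p ≡ 1 (mod 4) is itself a sum of two squares; find a² by testing p − a² for a perfect square:
  29: 29 − 1² = 28, 29 − 2² = 25 = 5² ⇒ 29 = 2² + 5².
  73: 73 − 1² = 72, 73 − 2² = 69, 73 − 3² = 64 = 8² ⇒ 73 = 3² + 8².
  89: 89 − 1² = 88, 89 − 2² = 85, 89 − 3² = 80, 89 − 4² = 73, 89 − 5² = 64 = 8² ⇒ 89 = 5² + 8².
  Combine using the Brahmagupta–Fibonacci identity (a² + b²)(c² + d²) = (ac − bd)² + (ad + bc)² = (ac + bd)² + (ad − bc)²:
  29 · 73 = 2117: from (2² + 5²)(3² + 8²), take (2·3 − 5·8, 2·8 + 5·3) = (6 − 40, 16 + 15) = (-34, 31); dropping signs (only squares matter) gives (34, 31); check 34² + 31² = 1156 + 961 = 2117 ✓.
  2117 · 89 = 188413: from (34² + 31²)(5² + 8²), take (34·5 − 31·8, 34·8 + 31·5) = (170 − 248, 272 + 155) = (-78, 427); dropping signs (only squares matter) gives (78, 427); check 78² + 427² = 6084 + 182329 = 188413 ✓.
Step 4: Order so x ≤ y and verify: 78² + 427² = 6084 + 182329 = 188413 = n. ✓

n = 188413 = 78² + 427² (one valid representation with x ≤ y).


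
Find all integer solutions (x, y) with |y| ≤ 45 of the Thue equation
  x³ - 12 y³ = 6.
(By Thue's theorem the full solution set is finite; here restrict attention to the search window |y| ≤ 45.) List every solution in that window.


The equation is x³ - 12y³ = 6. For fixed y, x³ = 12·y³ + 6, so a solution requires the RHS to be a perfect cube.
Strategy: iterate y from -45 to 45, compute RHS = 12·y³ + 6, and check whether it is a (positive or negative) perfect cube.
Check small values of y:
  y = 0: RHS = 6 is not a perfect cube.
  y = 1: RHS = 18 is not a perfect cube.
  y = -1: RHS = -6 is not a perfect cube.
  y = 2: RHS = 102 is not a perfect cube.
  y = -2: RHS = -90 is not a perfect cube.
  y = 3: RHS = 330 is not a perfect cube.
  y = -3: RHS = -318 is not a perfect cube.
Continuing the search up to |y| = 45 finds no solutions either.
No (x, y) in the scanned range satisfies the equation.

No integer solutions with |y| ≤ 45.


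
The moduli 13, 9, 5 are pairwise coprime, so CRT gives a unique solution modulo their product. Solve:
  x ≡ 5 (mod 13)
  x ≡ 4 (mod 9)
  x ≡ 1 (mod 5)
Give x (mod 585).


Moduli 13, 9, 5 are pairwise coprime; by CRT there is a unique solution modulo M = 13 · 9 · 5 = 585.
Solve pairwise, accumulating the modulus:
  Start with x ≡ 5 (mod 13).
  Combine with x ≡ 4 (mod 9): since gcd(13, 9) = 1, we get a unique residue mod 117.
    Write x = 5 + 13·t and substitute into x ≡ 4 (mod 9): 13·t ≡ 4 − 5 = -1 (mod 9).
    Reduce coefficients mod 9: 4·t ≡ 8 (mod 9).
    The inverse of 4 mod 9 is 7 (since 4·7 = 28 = 3·9 + 1), so t ≡ 7·8 = 56 ≡ 2 (mod 9).
    Then x = 5 + 13·2 = 31, valid modulo lcm(13, 9) = 117: x ≡ 31 (mod 117).
  Combine with x ≡ 1 (mod 5): since gcd(117, 5) = 1, we get a unique residue mod 585.
    Write x = 31 + 117·t and substitute into x ≡ 1 (mod 5): 117·t ≡ 1 − 31 = -30 (mod 5).
    Reduce coefficients mod 5: 2·t ≡ 0 (mod 5).
    The inverse of 2 mod 5 is 3 (since 2·3 = 6 = 1·5 + 1), so t ≡ 3·0 = 0 ≡ 0 (mod 5).
    Then x = 31 + 117·0 = 31, valid modulo lcm(117, 5) = 585: x ≡ 31 (mod 585).
Verify: 31 mod 13 = 5 ✓, 31 mod 9 = 4 ✓, 31 mod 5 = 1 ✓.

x ≡ 31 (mod 585).


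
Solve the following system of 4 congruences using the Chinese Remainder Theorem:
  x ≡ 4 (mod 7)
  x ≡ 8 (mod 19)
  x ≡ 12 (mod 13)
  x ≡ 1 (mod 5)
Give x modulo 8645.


Product of moduli M = 7 · 19 · 13 · 5 = 8645.
Merge one congruence at a time:
  Start: x ≡ 4 (mod 7).
  Combine with x ≡ 8 (mod 19); new modulus lcm = 133.
    Write x = 4 + 7·t and substitute into x ≡ 8 (mod 19): 7·t ≡ 8 − 4 = 4 (mod 19).
    The inverse of 7 mod 19 is 11 (since 7·11 = 77 = 4·19 + 1), so t ≡ 11·4 = 44 ≡ 6 (mod 19).
    Then x = 4 + 7·6 = 46, valid modulo lcm(7, 19) = 133: x ≡ 46 (mod 133).
  Combine with x ≡ 12 (mod 13); new modulus lcm = 1729.
    Write x = 46 + 133·t and substitute into x ≡ 12 (mod 13): 133·t ≡ 12 − 46 = -34 (mod 13).
    Reduce coefficients mod 13: 3·t ≡ 5 (mod 13).
    The inverse of 3 mod 13 is 9 (since 3·9 = 27 = 2·13 + 1), so t ≡ 9·5 = 45 ≡ 6 (mod 13).
    Then x = 46 + 133·6 = 844, valid modulo lcm(133, 13) = 1729: x ≡ 844 (mod 1729).
  Combine with x ≡ 1 (mod 5); new modulus lcm = 8645.
    Write x = 844 + 1729·t and substitute into x ≡ 1 (mod 5): 1729·t ≡ 1 − 844 = -843 (mod 5).
    Reduce coefficients mod 5: 4·t ≡ 2 (mod 5).
    The inverse of 4 mod 5 is 4 (since 4·4 = 16 = 3·5 + 1), so t ≡ 4·2 = 8 ≡ 3 (mod 5).
    Then x = 844 + 1729·3 = 6031, valid modulo lcm(1729, 5) = 8645: x ≡ 6031 (mod 8645).
Verify against each original: 6031 mod 7 = 4, 6031 mod 19 = 8, 6031 mod 13 = 12, 6031 mod 5 = 1.

x ≡ 6031 (mod 8645).


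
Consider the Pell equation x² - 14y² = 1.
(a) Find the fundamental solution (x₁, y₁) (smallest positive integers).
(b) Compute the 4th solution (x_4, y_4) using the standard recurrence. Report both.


Step 1: Find the fundamental solution (x₁, y₁) of x² - 14y² = 1.
  Expand √14 as a continued fraction. a₀ = ⌊√14⌋ = 3; iterate m_{k+1} = d_k·a_k − m_k, d_{k+1} = (14 − m_{k+1}²)/d_k, a_{k+1} = ⌊(a₀ + m_{k+1})/d_{k+1}⌋ (starting m₀ = 0, d₀ = 1), with convergents p_k = a_k·p_{k-1} + p_{k-2}, q_k = a_k·q_{k-1} + q_{k-2} (p₋₁ = 1, q₋₁ = 0):
  k = 0: a₀ = 3; p₀/q₀ = 3/1; p₀² − 14·q₀² = 9 − 14 = -5.
  k = 1: m = 3, d = 5, a = ⌊(3 + 3)/5⌋ = 1; p/q = (1·3 + 1)/(1·1 + 0) = 4/1; p² − 14·q² = 16 − 14 = 2.
  k = 2: m = 2, d = 2, a = ⌊(3 + 2)/2⌋ = 2; p/q = (2·4 + 3)/(2·1 + 1) = 11/3; p² − 14·q² = 121 − 126 = -5.
  k = 3: m = 2, d = 5, a = ⌊(3 + 2)/5⌋ = 1; p/q = (1·11 + 4)/(1·3 + 1) = 15/4; p² − 14·q² = 225 − 224 = 1.
  The first convergent with p² − 14·q² = 1 gives the fundamental solution (x₁, y₁) = (15, 4).
Step 2: Apply the recurrence (x_{n+1}, y_{n+1}) = (x₁x_n + 14y₁y_n, x₁y_n + y₁x_n) repeatedly.
  From (x_1, y_1) = (15, 4): x_2 = 15·15 + 14·4·4 = 449; y_2 = 15·4 + 4·15 = 120.
  From (x_2, y_2) = (449, 120): x_3 = 15·449 + 14·4·120 = 13455; y_3 = 15·120 + 4·449 = 3596.
  From (x_3, y_3) = (13455, 3596): x_4 = 15·13455 + 14·4·3596 = 403201; y_4 = 15·3596 + 4·13455 = 107760.
Step 3: Verify x_4² - 14·y_4² = 162571046401 - 162571046400 = 1 (should be 1). ✓

(x_1, y_1) = (15, 4); (x_4, y_4) = (403201, 107760).
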